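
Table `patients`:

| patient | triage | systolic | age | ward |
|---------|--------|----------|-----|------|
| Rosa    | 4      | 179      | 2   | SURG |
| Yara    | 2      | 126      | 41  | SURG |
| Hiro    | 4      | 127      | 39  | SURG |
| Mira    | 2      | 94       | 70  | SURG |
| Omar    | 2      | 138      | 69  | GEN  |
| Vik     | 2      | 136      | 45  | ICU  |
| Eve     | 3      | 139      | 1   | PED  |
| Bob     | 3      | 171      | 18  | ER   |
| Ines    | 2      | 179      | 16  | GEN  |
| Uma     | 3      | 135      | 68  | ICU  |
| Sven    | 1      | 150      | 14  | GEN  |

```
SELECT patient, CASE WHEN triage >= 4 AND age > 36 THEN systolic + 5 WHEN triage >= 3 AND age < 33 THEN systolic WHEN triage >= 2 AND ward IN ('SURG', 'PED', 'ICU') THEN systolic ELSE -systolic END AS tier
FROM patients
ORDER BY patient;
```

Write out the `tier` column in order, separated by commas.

patient=Bob: triage >= 3 AND age < 33 → 171
patient=Eve: triage >= 3 AND age < 33 → 139
patient=Hiro: triage >= 4 AND age > 36 → 132
patient=Ines: ELSE → -179
patient=Mira: triage >= 2 AND ward IN ('SURG', 'PED', 'ICU') → 94
patient=Omar: ELSE → -138
patient=Rosa: triage >= 3 AND age < 33 → 179
patient=Sven: ELSE → -150
patient=Uma: triage >= 2 AND ward IN ('SURG', 'PED', 'ICU') → 135
patient=Vik: triage >= 2 AND ward IN ('SURG', 'PED', 'ICU') → 136
patient=Yara: triage >= 2 AND ward IN ('SURG', 'PED', 'ICU') → 126

171, 139, 132, -179, 94, -138, 179, -150, 135, 136, 126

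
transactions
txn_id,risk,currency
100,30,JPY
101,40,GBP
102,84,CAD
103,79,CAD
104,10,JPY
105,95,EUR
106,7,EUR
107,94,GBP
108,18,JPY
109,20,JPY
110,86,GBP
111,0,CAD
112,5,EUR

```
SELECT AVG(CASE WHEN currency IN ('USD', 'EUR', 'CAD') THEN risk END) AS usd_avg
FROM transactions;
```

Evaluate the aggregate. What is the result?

45

txn_id=100: ✗
txn_id=101: ✗
txn_id=102: ✓ → 84
txn_id=103: ✓ → 79
txn_id=104: ✗
txn_id=105: ✓ → 95
txn_id=106: ✓ → 7
txn_id=107: ✗
txn_id=108: ✗
txn_id=109: ✗
txn_id=110: ✗
txn_id=111: ✓ → 0
txn_id=112: ✓ → 5
usd_avg = (84 + 79 + 95 + 7 + 0 + 5) / 6 = 45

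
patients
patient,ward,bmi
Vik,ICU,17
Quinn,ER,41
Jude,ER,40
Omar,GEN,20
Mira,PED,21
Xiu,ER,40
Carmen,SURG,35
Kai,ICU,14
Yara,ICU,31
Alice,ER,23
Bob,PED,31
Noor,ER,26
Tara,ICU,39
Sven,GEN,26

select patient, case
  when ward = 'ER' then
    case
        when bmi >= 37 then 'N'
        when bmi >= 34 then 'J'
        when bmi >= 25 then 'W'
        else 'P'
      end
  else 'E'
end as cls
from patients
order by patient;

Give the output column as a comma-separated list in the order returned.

P, E, E, N, E, E, W, E, N, E, E, E, N, E

patient=Alice: ward='ER' → inner[ELSE] → P
patient=Bob: ward='PED' → outer ELSE → E
patient=Carmen: ward='SURG' → outer ELSE → E
patient=Jude: ward='ER' → inner[bmi >= 37] → N
patient=Kai: ward='ICU' → outer ELSE → E
patient=Mira: ward='PED' → outer ELSE → E
patient=Noor: ward='ER' → inner[bmi >= 25] → W
patient=Omar: ward='GEN' → outer ELSE → E
patient=Quinn: ward='ER' → inner[bmi >= 37] → N
patient=Sven: ward='GEN' → outer ELSE → E
patient=Tara: ward='ICU' → outer ELSE → E
patient=Vik: ward='ICU' → outer ELSE → E
patient=Xiu: ward='ER' → inner[bmi >= 37] → N
patient=Yara: ward='ICU' → outer ELSE → E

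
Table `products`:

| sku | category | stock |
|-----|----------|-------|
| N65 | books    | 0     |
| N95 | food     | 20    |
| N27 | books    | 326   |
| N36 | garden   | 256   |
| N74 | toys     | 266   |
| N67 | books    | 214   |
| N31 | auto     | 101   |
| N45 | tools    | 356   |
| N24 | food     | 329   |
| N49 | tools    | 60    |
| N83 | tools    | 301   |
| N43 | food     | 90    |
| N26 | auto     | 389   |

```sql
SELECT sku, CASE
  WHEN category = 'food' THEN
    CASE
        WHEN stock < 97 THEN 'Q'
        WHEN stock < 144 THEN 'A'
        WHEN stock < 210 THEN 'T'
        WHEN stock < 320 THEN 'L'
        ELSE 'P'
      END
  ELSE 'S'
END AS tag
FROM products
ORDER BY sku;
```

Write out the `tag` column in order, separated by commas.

sku=N24: category='food' → inner[ELSE] → P
sku=N26: category='auto' → outer ELSE → S
sku=N27: category='books' → outer ELSE → S
sku=N31: category='auto' → outer ELSE → S
sku=N36: category='garden' → outer ELSE → S
sku=N43: category='food' → inner[stock < 97] → Q
sku=N45: category='tools' → outer ELSE → S
sku=N49: category='tools' → outer ELSE → S
sku=N65: category='books' → outer ELSE → S
sku=N67: category='books' → outer ELSE → S
sku=N74: category='toys' → outer ELSE → S
sku=N83: category='tools' → outer ELSE → S
sku=N95: category='food' → inner[stock < 97] → Q

P, S, S, S, S, Q, S, S, S, S, S, S, Q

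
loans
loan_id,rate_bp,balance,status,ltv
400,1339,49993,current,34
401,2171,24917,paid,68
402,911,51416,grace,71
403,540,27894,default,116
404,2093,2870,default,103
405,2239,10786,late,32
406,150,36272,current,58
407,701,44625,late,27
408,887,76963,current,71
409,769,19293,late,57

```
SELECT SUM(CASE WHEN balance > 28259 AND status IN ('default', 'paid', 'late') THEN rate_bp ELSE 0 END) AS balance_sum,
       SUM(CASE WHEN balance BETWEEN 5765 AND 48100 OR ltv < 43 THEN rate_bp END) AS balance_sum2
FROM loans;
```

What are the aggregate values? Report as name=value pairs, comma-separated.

balance_sum=701, balance_sum2=7909

[balance_sum: balance > 28259 AND status IN ('default', 'paid', 'late')]
loan_id=400: ✗
loan_id=401: ✗
loan_id=402: ✗
loan_id=403: ✗
loan_id=404: ✗
loan_id=405: ✗
loan_id=406: ✗
loan_id=407: ✓ → 701
loan_id=408: ✗
loan_id=409: ✗
balance_sum = 701
—
[balance_sum2: balance BETWEEN 5765 AND 48100 OR ltv < 43]
loan_id=400: ✓ → 1339
loan_id=401: ✓ → 2171
loan_id=402: ✗
loan_id=403: ✓ → 540
loan_id=404: ✗
loan_id=405: ✓ → 2239
loan_id=406: ✓ → 150
loan_id=407: ✓ → 701
loan_id=408: ✗
loan_id=409: ✓ → 769
balance_sum2 = 1339 + 2171 + 540 + 2239 + 150 + 701 + 769 = 7909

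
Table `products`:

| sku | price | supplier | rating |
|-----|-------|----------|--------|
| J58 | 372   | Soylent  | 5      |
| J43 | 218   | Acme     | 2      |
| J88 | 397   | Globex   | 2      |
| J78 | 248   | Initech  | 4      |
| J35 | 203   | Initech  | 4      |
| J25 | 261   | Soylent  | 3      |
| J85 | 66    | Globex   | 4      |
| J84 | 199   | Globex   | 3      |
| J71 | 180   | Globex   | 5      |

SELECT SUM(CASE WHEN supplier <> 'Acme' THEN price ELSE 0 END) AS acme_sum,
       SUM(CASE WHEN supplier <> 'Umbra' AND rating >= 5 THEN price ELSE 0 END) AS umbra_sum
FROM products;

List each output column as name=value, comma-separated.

[acme_sum: supplier <> 'Acme']
sku=J58: ✓ → 372
sku=J43: ✗
sku=J88: ✓ → 397
sku=J78: ✓ → 248
sku=J35: ✓ → 203
sku=J25: ✓ → 261
sku=J85: ✓ → 66
sku=J84: ✓ → 199
sku=J71: ✓ → 180
acme_sum = 372 + 397 + 248 + 203 + 261 + 66 + 199 + 180 = 1926
—
[umbra_sum: supplier <> 'Umbra' AND rating >= 5]
sku=J58: ✓ → 372
sku=J43: ✗
sku=J88: ✗
sku=J78: ✗
sku=J35: ✗
sku=J25: ✗
sku=J85: ✗
sku=J84: ✗
sku=J71: ✓ → 180
umbra_sum = 372 + 180 = 552

acme_sum=1926, umbra_sum=552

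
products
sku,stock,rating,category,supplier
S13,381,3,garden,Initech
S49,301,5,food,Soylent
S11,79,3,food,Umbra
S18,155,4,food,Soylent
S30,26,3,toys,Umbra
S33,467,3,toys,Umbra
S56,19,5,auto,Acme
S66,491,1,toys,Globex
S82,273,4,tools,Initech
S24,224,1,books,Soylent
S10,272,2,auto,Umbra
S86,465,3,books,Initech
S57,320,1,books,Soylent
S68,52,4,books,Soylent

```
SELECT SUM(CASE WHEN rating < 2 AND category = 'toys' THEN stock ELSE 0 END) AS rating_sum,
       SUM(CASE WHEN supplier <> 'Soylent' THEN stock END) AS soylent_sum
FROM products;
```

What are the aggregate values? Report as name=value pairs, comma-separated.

rating_sum=491, soylent_sum=2473

[rating_sum: rating < 2 AND category = 'toys']
sku=S13: ✗
sku=S49: ✗
sku=S11: ✗
sku=S18: ✗
sku=S30: ✗
sku=S33: ✗
sku=S56: ✗
sku=S66: ✓ → 491
sku=S82: ✗
sku=S24: ✗
sku=S10: ✗
sku=S86: ✗
sku=S57: ✗
sku=S68: ✗
rating_sum = 491
—
[soylent_sum: supplier <> 'Soylent']
sku=S13: ✓ → 381
sku=S49: ✗
sku=S11: ✓ → 79
sku=S18: ✗
sku=S30: ✓ → 26
sku=S33: ✓ → 467
sku=S56: ✓ → 19
sku=S66: ✓ → 491
sku=S82: ✓ → 273
sku=S24: ✗
sku=S10: ✓ → 272
sku=S86: ✓ → 465
sku=S57: ✗
sku=S68: ✗
soylent_sum = 381 + 79 + 26 + 467 + 19 + 491 + 273 + 272 + 465 = 2473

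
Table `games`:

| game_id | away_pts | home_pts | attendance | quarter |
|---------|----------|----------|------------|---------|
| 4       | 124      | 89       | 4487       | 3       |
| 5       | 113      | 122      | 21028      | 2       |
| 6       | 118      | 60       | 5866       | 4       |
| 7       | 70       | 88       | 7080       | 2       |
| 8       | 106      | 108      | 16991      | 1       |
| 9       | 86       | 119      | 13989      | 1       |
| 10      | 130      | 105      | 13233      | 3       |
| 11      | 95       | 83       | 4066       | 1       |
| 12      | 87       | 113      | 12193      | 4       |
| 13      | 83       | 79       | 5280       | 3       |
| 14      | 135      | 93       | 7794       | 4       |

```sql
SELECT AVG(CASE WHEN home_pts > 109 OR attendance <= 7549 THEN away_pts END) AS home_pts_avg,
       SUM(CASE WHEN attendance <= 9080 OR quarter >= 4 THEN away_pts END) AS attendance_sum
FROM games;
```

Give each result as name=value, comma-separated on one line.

[home_pts_avg: home_pts > 109 OR attendance <= 7549]
game_id=4: ✓ → 124
game_id=5: ✓ → 113
game_id=6: ✓ → 118
game_id=7: ✓ → 70
game_id=8: ✗
game_id=9: ✓ → 86
game_id=10: ✗
game_id=11: ✓ → 95
game_id=12: ✓ → 87
game_id=13: ✓ → 83
game_id=14: ✗
home_pts_avg = (124 + 113 + 118 + 70 + 86 + 95 + 87 + 83) / 8 = 97
—
[attendance_sum: attendance <= 9080 OR quarter >= 4]
game_id=4: ✓ → 124
game_id=5: ✗
game_id=6: ✓ → 118
game_id=7: ✓ → 70
game_id=8: ✗
game_id=9: ✗
game_id=10: ✗
game_id=11: ✓ → 95
game_id=12: ✓ → 87
game_id=13: ✓ → 83
game_id=14: ✓ → 135
attendance_sum = 124 + 118 + 70 + 95 + 87 + 83 + 135 = 712

home_pts_avg=97, attendance_sum=712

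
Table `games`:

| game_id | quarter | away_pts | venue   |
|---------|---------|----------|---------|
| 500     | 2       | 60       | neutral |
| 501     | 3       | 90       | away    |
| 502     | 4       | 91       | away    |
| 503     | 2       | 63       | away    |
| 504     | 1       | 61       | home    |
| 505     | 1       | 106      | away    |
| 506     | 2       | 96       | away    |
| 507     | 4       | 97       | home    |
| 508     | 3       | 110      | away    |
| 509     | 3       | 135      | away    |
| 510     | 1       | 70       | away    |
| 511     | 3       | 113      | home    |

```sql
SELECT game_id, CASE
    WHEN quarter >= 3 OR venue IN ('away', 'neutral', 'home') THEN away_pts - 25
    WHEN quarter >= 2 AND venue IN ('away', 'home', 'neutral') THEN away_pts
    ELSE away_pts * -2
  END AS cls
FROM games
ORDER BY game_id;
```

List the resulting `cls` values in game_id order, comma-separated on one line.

game_id=500: quarter >= 3 OR venue IN ('away', 'neutral', 'home') → 35
game_id=501: quarter >= 3 OR venue IN ('away', 'neutral', 'home') → 65
game_id=502: quarter >= 3 OR venue IN ('away', 'neutral', 'home') → 66
game_id=503: quarter >= 3 OR venue IN ('away', 'neutral', 'home') → 38
game_id=504: quarter >= 3 OR venue IN ('away', 'neutral', 'home') → 36
game_id=505: quarter >= 3 OR venue IN ('away', 'neutral', 'home') → 81
game_id=506: quarter >= 3 OR venue IN ('away', 'neutral', 'home') → 71
game_id=507: quarter >= 3 OR venue IN ('away', 'neutral', 'home') → 72
game_id=508: quarter >= 3 OR venue IN ('away', 'neutral', 'home') → 85
game_id=509: quarter >= 3 OR venue IN ('away', 'neutral', 'home') → 110
game_id=510: quarter >= 3 OR venue IN ('away', 'neutral', 'home') → 45
game_id=511: quarter >= 3 OR venue IN ('away', 'neutral', 'home') → 88

35, 65, 66, 38, 36, 81, 71, 72, 85, 110, 45, 88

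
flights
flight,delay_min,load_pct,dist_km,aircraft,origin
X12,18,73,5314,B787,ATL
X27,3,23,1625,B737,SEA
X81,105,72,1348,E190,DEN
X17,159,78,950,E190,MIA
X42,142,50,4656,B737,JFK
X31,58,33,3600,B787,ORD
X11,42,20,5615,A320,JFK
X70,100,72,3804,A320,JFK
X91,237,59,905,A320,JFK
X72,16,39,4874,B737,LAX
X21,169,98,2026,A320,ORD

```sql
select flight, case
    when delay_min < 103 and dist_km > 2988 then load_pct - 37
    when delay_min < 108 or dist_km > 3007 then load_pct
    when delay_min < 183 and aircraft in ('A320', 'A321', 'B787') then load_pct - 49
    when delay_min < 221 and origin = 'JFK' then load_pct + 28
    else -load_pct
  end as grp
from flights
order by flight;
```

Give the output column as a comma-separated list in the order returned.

flight=X11: delay_min < 103 and dist_km > 2988 → -17
flight=X12: delay_min < 103 and dist_km > 2988 → 36
flight=X17: ELSE → -78
flight=X21: delay_min < 183 and aircraft in ('A320', 'A321', 'B787') → 49
flight=X27: delay_min < 108 or dist_km > 3007 → 23
flight=X31: delay_min < 103 and dist_km > 2988 → -4
flight=X42: delay_min < 108 or dist_km > 3007 → 50
flight=X70: delay_min < 103 and dist_km > 2988 → 35
flight=X72: delay_min < 103 and dist_km > 2988 → 2
flight=X81: delay_min < 108 or dist_km > 3007 → 72
flight=X91: ELSE → -59

-17, 36, -78, 49, 23, -4, 50, 35, 2, 72, -59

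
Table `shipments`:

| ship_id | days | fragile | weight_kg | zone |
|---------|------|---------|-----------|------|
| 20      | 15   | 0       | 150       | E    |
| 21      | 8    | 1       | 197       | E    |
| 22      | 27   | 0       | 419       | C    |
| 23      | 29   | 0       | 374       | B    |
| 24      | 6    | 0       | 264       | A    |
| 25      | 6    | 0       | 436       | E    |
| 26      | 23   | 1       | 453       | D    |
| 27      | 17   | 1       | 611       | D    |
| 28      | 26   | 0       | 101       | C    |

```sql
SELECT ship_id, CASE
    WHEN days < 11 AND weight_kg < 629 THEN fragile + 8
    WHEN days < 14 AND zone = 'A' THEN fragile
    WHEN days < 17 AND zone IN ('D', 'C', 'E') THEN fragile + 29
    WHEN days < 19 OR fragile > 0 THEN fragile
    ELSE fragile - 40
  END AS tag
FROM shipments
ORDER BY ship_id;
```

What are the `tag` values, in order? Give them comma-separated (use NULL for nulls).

29, 9, -40, -40, 8, 8, 1, 1, -40

ship_id=20: days < 17 AND zone IN ('D', 'C', 'E') → 29
ship_id=21: days < 11 AND weight_kg < 629 → 9
ship_id=22: ELSE → -40
ship_id=23: ELSE → -40
ship_id=24: days < 11 AND weight_kg < 629 → 8
ship_id=25: days < 11 AND weight_kg < 629 → 8
ship_id=26: days < 19 OR fragile > 0 → 1
ship_id=27: days < 19 OR fragile > 0 → 1
ship_id=28: ELSE → -40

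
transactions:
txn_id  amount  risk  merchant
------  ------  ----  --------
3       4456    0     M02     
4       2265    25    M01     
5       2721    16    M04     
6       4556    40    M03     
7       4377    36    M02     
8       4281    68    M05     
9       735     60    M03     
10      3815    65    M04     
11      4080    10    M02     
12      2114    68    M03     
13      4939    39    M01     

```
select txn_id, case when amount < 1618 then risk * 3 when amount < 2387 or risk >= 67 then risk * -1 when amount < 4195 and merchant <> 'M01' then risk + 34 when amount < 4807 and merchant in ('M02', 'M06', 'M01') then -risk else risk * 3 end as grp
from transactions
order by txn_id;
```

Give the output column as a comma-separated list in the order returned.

0, -25, 50, 120, -36, -68, 180, 99, 44, -68, 117

txn_id=3: amount < 4807 and merchant in ('M02', 'M06', 'M01') → 0
txn_id=4: amount < 2387 or risk >= 67 → -25
txn_id=5: amount < 4195 and merchant <> 'M01' → 50
txn_id=6: ELSE → 120
txn_id=7: amount < 4807 and merchant in ('M02', 'M06', 'M01') → -36
txn_id=8: amount < 2387 or risk >= 67 → -68
txn_id=9: amount < 1618 → 180
txn_id=10: amount < 4195 and merchant <> 'M01' → 99
txn_id=11: amount < 4195 and merchant <> 'M01' → 44
txn_id=12: amount < 2387 or risk >= 67 → -68
txn_id=13: ELSE → 117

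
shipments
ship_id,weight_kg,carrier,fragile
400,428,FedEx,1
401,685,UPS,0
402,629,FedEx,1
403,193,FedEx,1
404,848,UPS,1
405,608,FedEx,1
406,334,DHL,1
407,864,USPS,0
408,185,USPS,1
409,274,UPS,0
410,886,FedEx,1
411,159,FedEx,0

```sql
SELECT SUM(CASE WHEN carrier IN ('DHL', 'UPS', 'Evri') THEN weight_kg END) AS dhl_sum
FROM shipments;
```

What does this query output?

2141

ship_id=400: ✗
ship_id=401: ✓ → 685
ship_id=402: ✗
ship_id=403: ✗
ship_id=404: ✓ → 848
ship_id=405: ✗
ship_id=406: ✓ → 334
ship_id=407: ✗
ship_id=408: ✗
ship_id=409: ✓ → 274
ship_id=410: ✗
ship_id=411: ✗
dhl_sum = 685 + 848 + 334 + 274 = 2141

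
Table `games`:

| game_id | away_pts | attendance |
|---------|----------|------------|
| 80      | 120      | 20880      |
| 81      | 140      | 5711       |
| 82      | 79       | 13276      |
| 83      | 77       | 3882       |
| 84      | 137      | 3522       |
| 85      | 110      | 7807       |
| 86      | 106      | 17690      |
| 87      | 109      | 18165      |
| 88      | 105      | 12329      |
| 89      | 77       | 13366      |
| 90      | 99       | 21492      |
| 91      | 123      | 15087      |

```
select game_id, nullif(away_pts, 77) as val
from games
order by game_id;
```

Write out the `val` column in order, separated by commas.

120, 140, 79, NULL, 137, 110, 106, 109, 105, NULL, 99, 123

game_id=80: away_pts=120 vs 77: differ → 120
game_id=81: away_pts=140 vs 77: differ → 140
game_id=82: away_pts=79 vs 77: differ → 79
game_id=83: away_pts=77 vs 77: equal → NULL
game_id=84: away_pts=137 vs 77: differ → 137
game_id=85: away_pts=110 vs 77: differ → 110
game_id=86: away_pts=106 vs 77: differ → 106
game_id=87: away_pts=109 vs 77: differ → 109
game_id=88: away_pts=105 vs 77: differ → 105
game_id=89: away_pts=77 vs 77: equal → NULL
game_id=90: away_pts=99 vs 77: differ → 99
game_id=91: away_pts=123 vs 77: differ → 123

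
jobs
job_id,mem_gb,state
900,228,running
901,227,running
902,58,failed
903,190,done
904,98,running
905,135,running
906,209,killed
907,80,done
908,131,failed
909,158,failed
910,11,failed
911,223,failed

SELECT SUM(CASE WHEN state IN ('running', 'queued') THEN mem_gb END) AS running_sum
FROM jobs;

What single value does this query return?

job_id=900: ✓ → 228
job_id=901: ✓ → 227
job_id=902: ✗
job_id=903: ✗
job_id=904: ✓ → 98
job_id=905: ✓ → 135
job_id=906: ✗
job_id=907: ✗
job_id=908: ✗
job_id=909: ✗
job_id=910: ✗
job_id=911: ✗
running_sum = 228 + 227 + 98 + 135 = 688

688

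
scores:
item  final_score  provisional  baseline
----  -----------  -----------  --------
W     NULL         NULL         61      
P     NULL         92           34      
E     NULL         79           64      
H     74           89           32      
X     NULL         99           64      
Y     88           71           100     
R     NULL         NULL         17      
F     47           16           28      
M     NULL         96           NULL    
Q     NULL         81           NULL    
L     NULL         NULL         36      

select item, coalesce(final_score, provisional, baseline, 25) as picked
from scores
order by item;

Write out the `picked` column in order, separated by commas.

item=E: final_score=NULL, provisional=79 → 79
item=F: final_score=47 → 47
item=H: final_score=74 → 74
item=L: final_score=NULL, provisional=NULL, baseline=36 → 36
item=M: final_score=NULL, provisional=96 → 96
item=P: final_score=NULL, provisional=92 → 92
item=Q: final_score=NULL, provisional=81 → 81
item=R: final_score=NULL, provisional=NULL, baseline=17 → 17
item=W: final_score=NULL, provisional=NULL, baseline=61 → 61
item=X: final_score=NULL, provisional=99 → 99
item=Y: final_score=88 → 88

79, 47, 74, 36, 96, 92, 81, 17, 61, 99, 88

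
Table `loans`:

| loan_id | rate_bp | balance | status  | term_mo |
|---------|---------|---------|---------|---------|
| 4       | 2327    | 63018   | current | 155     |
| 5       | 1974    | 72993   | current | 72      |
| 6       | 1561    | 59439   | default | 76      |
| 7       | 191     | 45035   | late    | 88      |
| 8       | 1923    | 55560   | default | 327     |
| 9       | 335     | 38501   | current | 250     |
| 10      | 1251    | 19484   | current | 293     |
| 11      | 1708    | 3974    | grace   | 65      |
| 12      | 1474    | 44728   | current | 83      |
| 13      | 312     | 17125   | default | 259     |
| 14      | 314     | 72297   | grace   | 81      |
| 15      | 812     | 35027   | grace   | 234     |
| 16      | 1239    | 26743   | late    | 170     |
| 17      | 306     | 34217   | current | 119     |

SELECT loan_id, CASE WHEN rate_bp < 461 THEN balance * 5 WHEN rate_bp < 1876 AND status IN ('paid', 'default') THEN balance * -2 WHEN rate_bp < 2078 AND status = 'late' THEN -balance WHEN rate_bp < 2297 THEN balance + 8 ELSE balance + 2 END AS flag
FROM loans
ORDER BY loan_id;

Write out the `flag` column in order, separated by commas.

loan_id=4: ELSE → 63020
loan_id=5: rate_bp < 2297 → 73001
loan_id=6: rate_bp < 1876 AND status IN ('paid', 'default') → -118878
loan_id=7: rate_bp < 461 → 225175
loan_id=8: rate_bp < 2297 → 55568
loan_id=9: rate_bp < 461 → 192505
loan_id=10: rate_bp < 2297 → 19492
loan_id=11: rate_bp < 2297 → 3982
loan_id=12: rate_bp < 2297 → 44736
loan_id=13: rate_bp < 461 → 85625
loan_id=14: rate_bp < 461 → 361485
loan_id=15: rate_bp < 2297 → 35035
loan_id=16: rate_bp < 2078 AND status = 'late' → -26743
loan_id=17: rate_bp < 461 → 171085

63020, 73001, -118878, 225175, 55568, 192505, 19492, 3982, 44736, 85625, 361485, 35035, -26743, 171085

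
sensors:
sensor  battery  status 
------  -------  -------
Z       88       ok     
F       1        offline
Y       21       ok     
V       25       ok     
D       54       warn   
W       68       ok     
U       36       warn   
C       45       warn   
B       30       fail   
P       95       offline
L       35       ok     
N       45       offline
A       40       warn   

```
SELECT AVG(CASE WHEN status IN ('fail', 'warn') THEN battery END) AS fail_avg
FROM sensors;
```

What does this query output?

sensor=Z: ✗
sensor=F: ✗
sensor=Y: ✗
sensor=V: ✗
sensor=D: ✓ → 54
sensor=W: ✗
sensor=U: ✓ → 36
sensor=C: ✓ → 45
sensor=B: ✓ → 30
sensor=P: ✗
sensor=L: ✗
sensor=N: ✗
sensor=A: ✓ → 40
fail_avg = (54 + 36 + 45 + 30 + 40) / 5 = 41

41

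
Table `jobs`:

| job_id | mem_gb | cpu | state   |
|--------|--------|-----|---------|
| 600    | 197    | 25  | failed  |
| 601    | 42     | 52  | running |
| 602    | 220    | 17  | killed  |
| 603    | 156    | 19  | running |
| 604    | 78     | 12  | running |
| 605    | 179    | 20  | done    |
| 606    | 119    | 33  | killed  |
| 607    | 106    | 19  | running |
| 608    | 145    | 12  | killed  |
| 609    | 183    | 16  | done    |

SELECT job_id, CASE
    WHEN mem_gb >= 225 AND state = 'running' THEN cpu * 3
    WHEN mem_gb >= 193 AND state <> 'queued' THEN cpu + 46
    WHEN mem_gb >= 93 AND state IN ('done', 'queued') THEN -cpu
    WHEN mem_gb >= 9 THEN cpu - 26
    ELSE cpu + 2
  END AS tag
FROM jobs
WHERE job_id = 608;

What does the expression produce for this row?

-14

job_id = 608: mem_gb=145, cpu=12, state=killed.
mem_gb >= 225 AND state = 'running' → false
mem_gb >= 193 AND state <> 'queued' → false
mem_gb >= 93 AND state IN ('done', 'queued') → false
mem_gb >= 9 → true → -14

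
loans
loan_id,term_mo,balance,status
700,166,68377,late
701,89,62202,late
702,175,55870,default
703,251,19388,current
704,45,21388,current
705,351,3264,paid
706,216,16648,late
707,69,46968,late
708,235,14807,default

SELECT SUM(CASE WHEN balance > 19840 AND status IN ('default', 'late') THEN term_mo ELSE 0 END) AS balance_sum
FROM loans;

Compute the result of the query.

499

loan_id=700: ✓ → 166
loan_id=701: ✓ → 89
loan_id=702: ✓ → 175
loan_id=703: ✗
loan_id=704: ✗
loan_id=705: ✗
loan_id=706: ✗
loan_id=707: ✓ → 69
loan_id=708: ✗
balance_sum = 166 + 89 + 175 + 69 = 499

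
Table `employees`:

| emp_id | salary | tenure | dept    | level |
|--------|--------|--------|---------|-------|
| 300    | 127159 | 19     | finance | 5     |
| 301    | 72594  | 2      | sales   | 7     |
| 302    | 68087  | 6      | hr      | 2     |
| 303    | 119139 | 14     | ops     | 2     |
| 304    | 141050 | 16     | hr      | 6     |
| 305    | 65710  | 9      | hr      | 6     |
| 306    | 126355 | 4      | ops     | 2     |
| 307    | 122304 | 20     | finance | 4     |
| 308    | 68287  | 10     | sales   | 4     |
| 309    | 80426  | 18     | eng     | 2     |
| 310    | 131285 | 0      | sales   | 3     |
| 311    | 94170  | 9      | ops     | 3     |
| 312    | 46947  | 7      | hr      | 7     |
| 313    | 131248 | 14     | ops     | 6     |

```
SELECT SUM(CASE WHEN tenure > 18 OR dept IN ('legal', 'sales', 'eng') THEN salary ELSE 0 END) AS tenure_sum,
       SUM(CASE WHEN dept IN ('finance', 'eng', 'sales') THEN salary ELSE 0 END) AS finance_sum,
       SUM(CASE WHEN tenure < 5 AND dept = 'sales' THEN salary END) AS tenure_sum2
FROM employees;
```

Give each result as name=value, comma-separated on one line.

tenure_sum=602055, finance_sum=602055, tenure_sum2=203879

[tenure_sum: tenure > 18 OR dept IN ('legal', 'sales', 'eng')]
emp_id=300: ✓ → 127159
emp_id=301: ✓ → 72594
emp_id=302: ✗
emp_id=303: ✗
emp_id=304: ✗
emp_id=305: ✗
emp_id=306: ✗
emp_id=307: ✓ → 122304
emp_id=308: ✓ → 68287
emp_id=309: ✓ → 80426
emp_id=310: ✓ → 131285
emp_id=311: ✗
emp_id=312: ✗
emp_id=313: ✗
tenure_sum = 127159 + 72594 + 122304 + 68287 + 80426 + 131285 = 602055
—
[finance_sum: dept IN ('finance', 'eng', 'sales')]
emp_id=300: ✓ → 127159
emp_id=301: ✓ → 72594
emp_id=302: ✗
emp_id=303: ✗
emp_id=304: ✗
emp_id=305: ✗
emp_id=306: ✗
emp_id=307: ✓ → 122304
emp_id=308: ✓ → 68287
emp_id=309: ✓ → 80426
emp_id=310: ✓ → 131285
emp_id=311: ✗
emp_id=312: ✗
emp_id=313: ✗
finance_sum = 127159 + 72594 + 122304 + 68287 + 80426 + 131285 = 602055
—
[tenure_sum2: tenure < 5 AND dept = 'sales']
emp_id=300: ✗
emp_id=301: ✓ → 72594
emp_id=302: ✗
emp_id=303: ✗
emp_id=304: ✗
emp_id=305: ✗
emp_id=306: ✗
emp_id=307: ✗
emp_id=308: ✗
emp_id=309: ✗
emp_id=310: ✓ → 131285
emp_id=311: ✗
emp_id=312: ✗
emp_id=313: ✗
tenure_sum2 = 72594 + 131285 = 203879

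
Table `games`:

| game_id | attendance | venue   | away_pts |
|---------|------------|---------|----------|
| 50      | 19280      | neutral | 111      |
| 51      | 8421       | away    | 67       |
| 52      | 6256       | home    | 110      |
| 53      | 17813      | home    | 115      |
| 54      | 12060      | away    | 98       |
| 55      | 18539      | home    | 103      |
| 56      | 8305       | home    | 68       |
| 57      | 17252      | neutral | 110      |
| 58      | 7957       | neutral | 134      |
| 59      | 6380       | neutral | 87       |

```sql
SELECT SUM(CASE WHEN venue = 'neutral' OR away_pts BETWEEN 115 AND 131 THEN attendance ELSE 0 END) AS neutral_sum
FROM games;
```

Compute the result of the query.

game_id=50: ✓ → 19280
game_id=51: ✗
game_id=52: ✗
game_id=53: ✓ → 17813
game_id=54: ✗
game_id=55: ✗
game_id=56: ✗
game_id=57: ✓ → 17252
game_id=58: ✓ → 7957
game_id=59: ✓ → 6380
neutral_sum = 19280 + 17813 + 17252 + 7957 + 6380 = 68682

68682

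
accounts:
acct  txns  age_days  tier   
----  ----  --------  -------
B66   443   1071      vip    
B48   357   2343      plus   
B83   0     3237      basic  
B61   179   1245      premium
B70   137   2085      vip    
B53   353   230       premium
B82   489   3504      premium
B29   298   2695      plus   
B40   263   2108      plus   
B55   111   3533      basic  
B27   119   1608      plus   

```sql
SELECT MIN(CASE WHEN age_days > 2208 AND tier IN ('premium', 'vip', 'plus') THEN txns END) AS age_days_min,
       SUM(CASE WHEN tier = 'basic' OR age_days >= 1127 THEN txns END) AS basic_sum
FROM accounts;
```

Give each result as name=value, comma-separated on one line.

[age_days_min: age_days > 2208 AND tier IN ('premium', 'vip', 'plus')]
acct=B66: ✗
acct=B48: ✓ → 357
acct=B83: ✗
acct=B61: ✗
acct=B70: ✗
acct=B53: ✗
acct=B82: ✓ → 489
acct=B29: ✓ → 298
acct=B40: ✗
acct=B55: ✗
acct=B27: ✗
age_days_min = MIN(357, 489, 298) = 298
—
[basic_sum: tier = 'basic' OR age_days >= 1127]
acct=B66: ✗
acct=B48: ✓ → 357
acct=B83: ✓ → 0
acct=B61: ✓ → 179
acct=B70: ✓ → 137
acct=B53: ✗
acct=B82: ✓ → 489
acct=B29: ✓ → 298
acct=B40: ✓ → 263
acct=B55: ✓ → 111
acct=B27: ✓ → 119
basic_sum = 357 + 179 + 137 + 489 + 298 + 263 + 111 + 119 = 1953

age_days_min=298, basic_sum=1953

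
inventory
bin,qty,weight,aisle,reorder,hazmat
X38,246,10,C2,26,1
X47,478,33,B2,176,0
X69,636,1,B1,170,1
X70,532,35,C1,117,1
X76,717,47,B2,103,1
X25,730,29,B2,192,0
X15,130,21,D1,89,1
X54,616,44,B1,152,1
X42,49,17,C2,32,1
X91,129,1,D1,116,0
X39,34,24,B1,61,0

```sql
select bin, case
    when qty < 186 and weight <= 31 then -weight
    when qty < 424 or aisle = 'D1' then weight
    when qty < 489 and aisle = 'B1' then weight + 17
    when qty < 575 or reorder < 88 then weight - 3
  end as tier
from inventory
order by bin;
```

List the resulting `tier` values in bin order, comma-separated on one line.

bin=X15: qty < 186 and weight <= 31 → -21
bin=X25: (no match → NULL) → NULL
bin=X38: qty < 424 or aisle = 'D1' → 10
bin=X39: qty < 186 and weight <= 31 → -24
bin=X42: qty < 186 and weight <= 31 → -17
bin=X47: qty < 575 or reorder < 88 → 30
bin=X54: (no match → NULL) → NULL
bin=X69: (no match → NULL) → NULL
bin=X70: qty < 575 or reorder < 88 → 32
bin=X76: (no match → NULL) → NULL
bin=X91: qty < 186 and weight <= 31 → -1

-21, NULL, 10, -24, -17, 30, NULL, NULL, 32, NULL, -1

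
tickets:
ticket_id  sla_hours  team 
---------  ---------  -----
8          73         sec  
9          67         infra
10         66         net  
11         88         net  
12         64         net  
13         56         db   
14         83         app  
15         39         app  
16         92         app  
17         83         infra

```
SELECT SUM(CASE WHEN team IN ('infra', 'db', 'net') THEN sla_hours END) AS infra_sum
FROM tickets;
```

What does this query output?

424

ticket_id=8: ✗
ticket_id=9: ✓ → 67
ticket_id=10: ✓ → 66
ticket_id=11: ✓ → 88
ticket_id=12: ✓ → 64
ticket_id=13: ✓ → 56
ticket_id=14: ✗
ticket_id=15: ✗
ticket_id=16: ✗
ticket_id=17: ✓ → 83
infra_sum = 67 + 66 + 88 + 64 + 56 + 83 = 424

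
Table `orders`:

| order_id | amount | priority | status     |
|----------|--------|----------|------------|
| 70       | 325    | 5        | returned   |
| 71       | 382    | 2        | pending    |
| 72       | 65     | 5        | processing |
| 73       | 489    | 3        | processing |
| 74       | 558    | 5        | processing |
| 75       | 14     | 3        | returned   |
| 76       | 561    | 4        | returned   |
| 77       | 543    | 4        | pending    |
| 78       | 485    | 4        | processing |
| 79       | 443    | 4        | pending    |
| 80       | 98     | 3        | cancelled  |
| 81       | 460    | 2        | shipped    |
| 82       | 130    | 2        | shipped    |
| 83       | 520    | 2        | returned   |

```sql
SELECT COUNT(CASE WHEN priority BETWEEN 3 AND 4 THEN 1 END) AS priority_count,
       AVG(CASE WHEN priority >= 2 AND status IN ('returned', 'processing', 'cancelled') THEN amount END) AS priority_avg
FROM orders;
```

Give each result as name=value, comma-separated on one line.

[priority_count: priority BETWEEN 3 AND 4]
order_id=70: ✗
order_id=71: ✗
order_id=72: ✗
order_id=73: ✓ → 1
order_id=74: ✗
order_id=75: ✓ → 1
order_id=76: ✓ → 1
order_id=77: ✓ → 1
order_id=78: ✓ → 1
order_id=79: ✓ → 1
order_id=80: ✓ → 1
order_id=81: ✗
order_id=82: ✗
order_id=83: ✗
priority_count = COUNT(1, 1, 1, 1, 1, 1, 1) = 7
—
[priority_avg: priority >= 2 AND status IN ('returned', 'processing', 'cancelled')]
order_id=70: ✓ → 325
order_id=71: ✗
order_id=72: ✓ → 65
order_id=73: ✓ → 489
order_id=74: ✓ → 558
order_id=75: ✓ → 14
order_id=76: ✓ → 561
order_id=77: ✗
order_id=78: ✓ → 485
order_id=79: ✗
order_id=80: ✓ → 98
order_id=81: ✗
order_id=82: ✗
order_id=83: ✓ → 520
priority_avg = (325 + 65 + 489 + 558 + 14 + 561 + 485 + 98 + 520) / 9 = 346.1111111111

priority_count=7, priority_avg=346.1111111111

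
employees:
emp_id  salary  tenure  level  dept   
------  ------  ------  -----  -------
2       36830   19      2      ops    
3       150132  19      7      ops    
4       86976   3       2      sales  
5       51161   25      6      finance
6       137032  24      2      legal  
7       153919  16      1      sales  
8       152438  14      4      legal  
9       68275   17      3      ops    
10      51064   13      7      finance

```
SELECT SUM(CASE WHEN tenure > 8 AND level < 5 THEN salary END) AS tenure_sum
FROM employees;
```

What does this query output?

emp_id=2: ✓ → 36830
emp_id=3: ✗
emp_id=4: ✗
emp_id=5: ✗
emp_id=6: ✓ → 137032
emp_id=7: ✓ → 153919
emp_id=8: ✓ → 152438
emp_id=9: ✓ → 68275
emp_id=10: ✗
tenure_sum = 36830 + 137032 + 153919 + 152438 + 68275 = 548494

548494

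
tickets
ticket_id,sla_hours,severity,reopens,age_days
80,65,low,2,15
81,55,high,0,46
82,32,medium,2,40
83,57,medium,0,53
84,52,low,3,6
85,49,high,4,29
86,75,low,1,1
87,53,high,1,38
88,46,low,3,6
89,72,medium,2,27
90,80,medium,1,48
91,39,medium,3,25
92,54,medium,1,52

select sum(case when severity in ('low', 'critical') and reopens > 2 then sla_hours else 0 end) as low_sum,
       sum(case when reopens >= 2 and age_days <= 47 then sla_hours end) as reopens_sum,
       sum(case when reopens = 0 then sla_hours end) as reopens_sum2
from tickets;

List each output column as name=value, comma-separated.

[low_sum: severity in ('low', 'critical') and reopens > 2]
ticket_id=80: ✗
ticket_id=81: ✗
ticket_id=82: ✗
ticket_id=83: ✗
ticket_id=84: ✓ → 52
ticket_id=85: ✗
ticket_id=86: ✗
ticket_id=87: ✗
ticket_id=88: ✓ → 46
ticket_id=89: ✗
ticket_id=90: ✗
ticket_id=91: ✗
ticket_id=92: ✗
low_sum = 52 + 46 = 98
—
[reopens_sum: reopens >= 2 and age_days <= 47]
ticket_id=80: ✓ → 65
ticket_id=81: ✗
ticket_id=82: ✓ → 32
ticket_id=83: ✗
ticket_id=84: ✓ → 52
ticket_id=85: ✓ → 49
ticket_id=86: ✗
ticket_id=87: ✗
ticket_id=88: ✓ → 46
ticket_id=89: ✓ → 72
ticket_id=90: ✗
ticket_id=91: ✓ → 39
ticket_id=92: ✗
reopens_sum = 65 + 32 + 52 + 49 + 46 + 72 + 39 = 355
—
[reopens_sum2: reopens = 0]
ticket_id=80: ✗
ticket_id=81: ✓ → 55
ticket_id=82: ✗
ticket_id=83: ✓ → 57
ticket_id=84: ✗
ticket_id=85: ✗
ticket_id=86: ✗
ticket_id=87: ✗
ticket_id=88: ✗
ticket_id=89: ✗
ticket_id=90: ✗
ticket_id=91: ✗
ticket_id=92: ✗
reopens_sum2 = 55 + 57 = 112

low_sum=98, reopens_sum=355, reopens_sum2=112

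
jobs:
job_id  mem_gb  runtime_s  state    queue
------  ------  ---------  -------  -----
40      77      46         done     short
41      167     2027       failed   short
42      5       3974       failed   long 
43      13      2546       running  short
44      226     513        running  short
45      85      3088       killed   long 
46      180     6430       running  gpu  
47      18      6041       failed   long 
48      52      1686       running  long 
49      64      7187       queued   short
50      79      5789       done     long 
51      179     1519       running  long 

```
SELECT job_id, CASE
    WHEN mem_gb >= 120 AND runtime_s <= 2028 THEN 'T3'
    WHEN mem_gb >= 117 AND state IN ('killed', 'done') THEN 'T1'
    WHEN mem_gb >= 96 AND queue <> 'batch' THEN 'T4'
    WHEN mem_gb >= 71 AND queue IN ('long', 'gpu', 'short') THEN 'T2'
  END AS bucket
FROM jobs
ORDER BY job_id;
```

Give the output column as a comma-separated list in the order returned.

T2, T3, NULL, NULL, T3, T2, T4, NULL, NULL, NULL, T2, T3

job_id=40: mem_gb >= 71 AND queue IN ('long', 'gpu', 'short') → T2
job_id=41: mem_gb >= 120 AND runtime_s <= 2028 → T3
job_id=42: (no match → NULL) → NULL
job_id=43: (no match → NULL) → NULL
job_id=44: mem_gb >= 120 AND runtime_s <= 2028 → T3
job_id=45: mem_gb >= 71 AND queue IN ('long', 'gpu', 'short') → T2
job_id=46: mem_gb >= 96 AND queue <> 'batch' → T4
job_id=47: (no match → NULL) → NULL
job_id=48: (no match → NULL) → NULL
job_id=49: (no match → NULL) → NULL
job_id=50: mem_gb >= 71 AND queue IN ('long', 'gpu', 'short') → T2
job_id=51: mem_gb >= 120 AND runtime_s <= 2028 → T3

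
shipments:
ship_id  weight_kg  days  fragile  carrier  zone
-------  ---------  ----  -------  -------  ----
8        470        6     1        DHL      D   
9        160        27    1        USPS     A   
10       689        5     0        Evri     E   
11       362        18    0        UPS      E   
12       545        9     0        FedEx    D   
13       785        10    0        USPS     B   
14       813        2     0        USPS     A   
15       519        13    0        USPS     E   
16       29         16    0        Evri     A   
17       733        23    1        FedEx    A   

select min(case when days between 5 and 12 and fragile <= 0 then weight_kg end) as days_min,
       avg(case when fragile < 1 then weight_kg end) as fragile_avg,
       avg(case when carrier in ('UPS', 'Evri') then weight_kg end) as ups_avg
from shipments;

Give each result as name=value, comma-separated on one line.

[days_min: days between 5 and 12 and fragile <= 0]
ship_id=8: ✗
ship_id=9: ✗
ship_id=10: ✓ → 689
ship_id=11: ✗
ship_id=12: ✓ → 545
ship_id=13: ✓ → 785
ship_id=14: ✗
ship_id=15: ✗
ship_id=16: ✗
ship_id=17: ✗
days_min = MIN(689, 545, 785) = 545
—
[fragile_avg: fragile < 1]
ship_id=8: ✗
ship_id=9: ✗
ship_id=10: ✓ → 689
ship_id=11: ✓ → 362
ship_id=12: ✓ → 545
ship_id=13: ✓ → 785
ship_id=14: ✓ → 813
ship_id=15: ✓ → 519
ship_id=16: ✓ → 29
ship_id=17: ✗
fragile_avg = (689 + 362 + 545 + 785 + 813 + 519 + 29) / 7 = 534.5714285714
—
[ups_avg: carrier in ('UPS', 'Evri')]
ship_id=8: ✗
ship_id=9: ✗
ship_id=10: ✓ → 689
ship_id=11: ✓ → 362
ship_id=12: ✗
ship_id=13: ✗
ship_id=14: ✗
ship_id=15: ✗
ship_id=16: ✓ → 29
ship_id=17: ✗
ups_avg = (689 + 362 + 29) / 3 = 360

days_min=545, fragile_avg=534.5714285714, ups_avg=360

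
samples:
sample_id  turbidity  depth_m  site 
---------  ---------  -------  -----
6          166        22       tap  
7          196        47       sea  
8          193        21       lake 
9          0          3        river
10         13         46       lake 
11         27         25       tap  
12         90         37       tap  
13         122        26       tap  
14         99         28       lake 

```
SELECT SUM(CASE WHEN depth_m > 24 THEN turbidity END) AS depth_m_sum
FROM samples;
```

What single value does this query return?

sample_id=6: ✗
sample_id=7: ✓ → 196
sample_id=8: ✗
sample_id=9: ✗
sample_id=10: ✓ → 13
sample_id=11: ✓ → 27
sample_id=12: ✓ → 90
sample_id=13: ✓ → 122
sample_id=14: ✓ → 99
depth_m_sum = 196 + 13 + 27 + 90 + 122 + 99 = 547

547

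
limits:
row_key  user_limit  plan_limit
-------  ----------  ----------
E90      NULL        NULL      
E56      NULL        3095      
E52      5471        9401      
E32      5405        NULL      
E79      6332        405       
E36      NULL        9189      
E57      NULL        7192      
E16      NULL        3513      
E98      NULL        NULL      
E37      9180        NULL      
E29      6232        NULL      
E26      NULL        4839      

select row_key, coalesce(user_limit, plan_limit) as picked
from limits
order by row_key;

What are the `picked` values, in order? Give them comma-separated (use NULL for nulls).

row_key=E16: user_limit=NULL, plan_limit=3513 → 3513
row_key=E26: user_limit=NULL, plan_limit=4839 → 4839
row_key=E29: user_limit=6232 → 6232
row_key=E32: user_limit=5405 → 5405
row_key=E36: user_limit=NULL, plan_limit=9189 → 9189
row_key=E37: user_limit=9180 → 9180
row_key=E52: user_limit=5471 → 5471
row_key=E56: user_limit=NULL, plan_limit=3095 → 3095
row_key=E57: user_limit=NULL, plan_limit=7192 → 7192
row_key=E79: user_limit=6332 → 6332
row_key=E90: user_limit=NULL, plan_limit=NULL (all NULL) → NULL
row_key=E98: user_limit=NULL, plan_limit=NULL (all NULL) → NULL

3513, 4839, 6232, 5405, 9189, 9180, 5471, 3095, 7192, 6332, NULL, NULL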